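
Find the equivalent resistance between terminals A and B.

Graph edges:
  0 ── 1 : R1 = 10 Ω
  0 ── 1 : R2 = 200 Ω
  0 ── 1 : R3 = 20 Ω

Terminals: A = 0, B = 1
Reduce the network between node 0 (A) and node 1 (B) by series/parallel combination:
  Rp1 = R1 ‖ R2 ‖ R3 (parallel, all between nodes 0 and 1) = 1/(1/10 + 1/200 + 1/20) = 6.452 Ω
R_eq = 6.452 Ω

Final answer: 6.452 Ω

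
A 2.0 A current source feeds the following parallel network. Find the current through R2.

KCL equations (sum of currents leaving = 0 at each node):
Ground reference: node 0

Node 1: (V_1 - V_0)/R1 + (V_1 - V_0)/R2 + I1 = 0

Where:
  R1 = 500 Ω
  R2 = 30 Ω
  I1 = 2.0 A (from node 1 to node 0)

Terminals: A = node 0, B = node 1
All resistors sit directly between nodes 0 and 1, so they are in parallel and share one voltage V; the full source current 2 A splits among them.
1/R_par = 1/500 + 1/30 = 0.03533 S  =>  R_par = 28.3 Ω
V = I × R_par = 2 × 28.3 = 56.6 V
I_R2 = V/R2 = 56.6/30 = 1.887 A

Final answer: 1.887 A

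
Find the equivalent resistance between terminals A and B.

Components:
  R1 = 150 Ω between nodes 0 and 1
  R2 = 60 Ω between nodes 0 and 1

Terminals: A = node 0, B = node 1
Reduce the network between node 0 (A) and node 1 (B) by series/parallel combination:
  Rp1 = R1 ‖ R2 (parallel, both between nodes 0 and 1) = 1/(1/150 + 1/60) = 42.86 Ω
R_eq = 42.86 Ω

Final answer: 42.86 Ω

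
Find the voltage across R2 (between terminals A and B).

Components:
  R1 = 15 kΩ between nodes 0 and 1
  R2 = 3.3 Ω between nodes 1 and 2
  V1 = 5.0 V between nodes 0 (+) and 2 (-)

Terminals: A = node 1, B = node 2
R1 and R2 are in series across V1 (node 0 → node 1 → node 2), and the output A–B is taken across R2, so this is a voltage divider.
Series current: I = V1/(R1 + R2) = 5/(15000 + 3.3) = 5/15000 = 0.0003333 A
V_R2 = I × R2 = V1 × R2/(R1 + R2) = 5 × 3.3/15000 = 0.0011 V

Final answer: 0.0011 V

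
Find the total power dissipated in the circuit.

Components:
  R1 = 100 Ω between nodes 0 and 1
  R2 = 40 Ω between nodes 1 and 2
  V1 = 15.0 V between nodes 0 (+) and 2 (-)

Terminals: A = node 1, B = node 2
Nodal analysis, taking node 2 as the 0 V reference.
Source V1 fixes V_0 = 15 V.
KCL at each unknown node (sum of currents leaving = 0; resistances in Ω):
  Node 1: (V_1 - 15)/100 + (V_1 - 0)/40 = 0
Collecting terms: 0.035 × V_1 = 0.15  =>  V_1 = 4.286 V
Power in each resistor, P = (ΔV)²/R:
  P_R1 = (15 - 4.286)²/100 = 1.148 W
  P_R2 = (4.286 - 0)²/40 = 0.4592 W
P_total = P_R1 + P_R2 = 1.607 W

Final answer: 1.607 W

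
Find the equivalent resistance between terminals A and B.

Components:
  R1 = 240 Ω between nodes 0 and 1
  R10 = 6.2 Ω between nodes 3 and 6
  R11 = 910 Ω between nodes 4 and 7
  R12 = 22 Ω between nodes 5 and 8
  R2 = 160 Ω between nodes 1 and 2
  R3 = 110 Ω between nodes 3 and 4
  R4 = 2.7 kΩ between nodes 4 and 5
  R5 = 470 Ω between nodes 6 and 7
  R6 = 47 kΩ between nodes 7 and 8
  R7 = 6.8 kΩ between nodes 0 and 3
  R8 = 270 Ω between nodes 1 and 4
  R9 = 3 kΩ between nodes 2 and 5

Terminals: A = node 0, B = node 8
The network is not a plain series/parallel combination. Inject a 1 A test current into terminal A (node 0) and return it from terminal B (node 8); then R_eq = V_A / (1 A).
Nodal analysis, taking node 8 as the 0 V reference.
Current source I_test pushes 1 A into node 0 and draws it out of node 8.
KCL at each unknown node (sum of currents leaving = 0; resistances in Ω):
  Node 0: (V_0 - V_1)/240 + (V_0 - V_3)/6800 - 1 = 0
  Node 1: (V_1 - V_0)/240 + (V_1 - V_2)/160 + (V_1 - V_4)/270 = 0
  Node 2: (V_2 - V_1)/160 + (V_2 - V_5)/3000 = 0
  Node 3: (V_3 - V_0)/6800 + (V_3 - V_4)/110 + (V_3 - V_6)/6.2 = 0
  Node 4: (V_4 - V_1)/270 + (V_4 - V_3)/110 + (V_4 - V_5)/2700 + (V_4 - V_7)/910 = 0
  Node 5: (V_5 - V_2)/3000 + (V_5 - V_4)/2700 + (V_5 - 0)/22 = 0
  Node 6: (V_6 - V_3)/6.2 + (V_6 - V_7)/470 = 0
  Node 7: (V_7 - V_4)/910 + (V_7 - V_6)/470 + (V_7 - 0)/47000 = 0
Collecting terms (coefficients in siemens):
  0.004314·V_0 - 0.004167·V_1 - 0.0001471·V_3 = 1
  0.01412·V_1 - 0.004167·V_0 - 0.00625·V_2 - 0.003704·V_4 = 0
  0.006583·V_2 - 0.00625·V_1 - 0.0003333·V_5 = 0
  0.1705·V_3 - 0.0001471·V_0 - 0.009091·V_4 - 0.1613·V_6 = 0
  0.01426·V_4 - 0.003704·V_1 - 0.009091·V_3 - 0.0003704·V_5 - 0.001099·V_7 = 0
  0.04616·V_5 - 0.0003333·V_2 - 0.0003704·V_4 = 0
  0.1634·V_6 - 0.1613·V_3 - 0.002128·V_7 = 0
  0.003248·V_7 - 0.001099·V_4 - 0.002128·V_6 = 0
Solving these 8 simultaneous equations (Gaussian elimination) gives:
  V_0 = 1732 V, V_1 = 1505 V, V_2 = 1430 V, V_3 = 1379 V
  V_4 = 1375 V, V_5 = 21.36 V, V_6 = 1379 V, V_7 = 1368 V
R_eq = V_0 / 1 A = 1732 Ω = 1.732 kΩ

Final answer: 1.732 kΩ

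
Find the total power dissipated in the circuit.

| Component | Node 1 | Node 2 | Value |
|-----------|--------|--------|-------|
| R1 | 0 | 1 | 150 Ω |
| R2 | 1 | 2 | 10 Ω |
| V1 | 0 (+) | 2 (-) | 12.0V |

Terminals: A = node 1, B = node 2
Nodal analysis, taking node 2 as the 0 V reference.
Source V1 fixes V_0 = 12 V.
KCL at each unknown node (sum of currents leaving = 0; resistances in Ω):
  Node 1: (V_1 - 12)/150 + (V_1 - 0)/10 = 0
Collecting terms: 0.1067 × V_1 = 0.08  =>  V_1 = 0.75 V
Power in each resistor, P = (ΔV)²/R:
  P_R1 = (12 - 0.75)²/150 = 0.8438 W
  P_R2 = (0.75 - 0)²/10 = 0.05625 W
P_total = P_R1 + P_R2 = 0.9 W

Final answer: 0.9 W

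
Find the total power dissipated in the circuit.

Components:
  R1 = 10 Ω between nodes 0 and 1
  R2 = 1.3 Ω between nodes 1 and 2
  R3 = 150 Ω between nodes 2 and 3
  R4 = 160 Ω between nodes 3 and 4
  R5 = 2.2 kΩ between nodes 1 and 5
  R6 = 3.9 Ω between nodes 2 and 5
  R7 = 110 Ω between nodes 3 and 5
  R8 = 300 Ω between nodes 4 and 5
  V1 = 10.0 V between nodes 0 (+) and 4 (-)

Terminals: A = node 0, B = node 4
Nodal analysis, taking node 4 as the 0 V reference.
Source V1 fixes V_0 = 10 V.
KCL at each unknown node (sum of currents leaving = 0; resistances in Ω):
  Node 1: (V_1 - 10)/10 + (V_1 - V_2)/1.3 + (V_1 - V_5)/2200 = 0
  Node 2: (V_2 - V_1)/1.3 + (V_2 - V_3)/150 + (V_2 - V_5)/3.9 = 0
  Node 3: (V_3 - V_2)/150 + (V_3 - 0)/160 + (V_3 - V_5)/110 = 0
  Node 5: (V_5 - V_1)/2200 + (V_5 - V_2)/3.9 + (V_5 - V_3)/110 + (V_5 - 0)/300 = 0
Collecting terms (coefficients in siemens):
  0.8697·V_1 - 0.7692·V_2 - 0.0004545·V_5 = 1
  1.032·V_2 - 0.7692·V_1 - 0.006667·V_3 - 0.2564·V_5 = 0
  0.02201·V_3 - 0.006667·V_2 - 0.009091·V_5 = 0
  0.2693·V_5 - 0.0004545·V_1 - 0.2564·V_2 - 0.009091·V_3 = 0
Solving these 4 simultaneous equations (Gaussian elimination) gives:
  V_1 = 9.294 V, V_2 = 9.202 V, V_3 = 6.504 V, V_5 = 8.997 V
Power in each resistor, P = (ΔV)²/R:
  P_R1 = (10 - 9.294)²/10 = 0.0499 W
  P_R2 = (9.294 - 9.202)²/1.3 = 0.006462 W
  P_R3 = (9.202 - 6.504)²/150 = 0.04852 W
  P_R4 = (6.504 - 0)²/160 = 0.2644 W
  P_R5 = (9.294 - 8.997)²/2200 = 0.00003996 W
  P_R6 = (9.202 - 8.997)²/3.9 = 0.01076 W
  P_R7 = (6.504 - 8.997)²/110 = 0.0565 W
  P_R8 = (0 - 8.997)²/300 = 0.2698 W
P_total = P_R1 + P_R2 + P_R3 + P_R4 + P_R5 + P_R6 + P_R7 + P_R8 = 0.7064 W

Final answer: 0.7064 W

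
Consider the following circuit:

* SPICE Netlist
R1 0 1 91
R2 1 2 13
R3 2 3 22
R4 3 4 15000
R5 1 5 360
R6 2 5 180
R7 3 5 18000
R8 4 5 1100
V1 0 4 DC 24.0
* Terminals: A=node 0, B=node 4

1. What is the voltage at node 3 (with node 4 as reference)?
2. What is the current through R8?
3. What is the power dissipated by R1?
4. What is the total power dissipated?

Nodal analysis, taking node 4 as the 0 V reference.
Source V1 fixes V_0 = 24 V.
KCL at each unknown node (sum of currents leaving = 0; resistances in Ω):
  Node 1: (V_1 - 24)/91 + (V_1 - V_2)/13 + (V_1 - V_5)/360 = 0
  Node 2: (V_2 - V_1)/13 + (V_2 - V_3)/22 + (V_2 - V_5)/180 = 0
  Node 3: (V_3 - V_2)/22 + (V_3 - 0)/15000 + (V_3 - V_5)/18000 = 0
  Node 5: (V_5 - V_1)/360 + (V_5 - V_2)/180 + (V_5 - V_3)/18000 + (V_5 - 0)/1100 = 0
Collecting terms (coefficients in siemens):
  0.09069·V_1 - 0.07692·V_2 - 0.002778·V_5 = 0.2637
  0.1279·V_2 - 0.07692·V_1 - 0.04545·V_3 - 0.005556·V_5 = 0
  0.04558·V_3 - 0.04545·V_2 - 0.00005556·V_5 = 0
  0.009298·V_5 - 0.002778·V_1 - 0.005556·V_2 - 0.00005556·V_3 = 0
Solving these 4 simultaneous equations (Gaussian elimination) gives:
  V_1 = 22.22 V, V_2 = 22.04 V, V_3 = 22.01 V, V_5 = 19.94 V
Part 1:
  Read off the nodal solution: V_3 = 22.01 V
Part 2:
  I_R8 = (V_4 - V_5)/R8 = (0 - 19.94)/1100 = -0.01813 A
  Magnitude: I_R8 = 0.01813 A
Part 3:
  I_R1 = (V_0 - V_1)/R1 = (24 - 22.22)/91 = 0.01959 A
  P_R1 = I_R1² × R1 = (0.01959)² × 91 = 0.03494 W
Part 4:
  Power in each resistor, P = (ΔV)²/R:
    P_R1 = (24 - 22.22)²/91 = 0.03494 W
    P_R2 = (22.22 - 22.04)²/13 = 0.00229 W
    P_R3 = (22.04 - 22.01)²/22 = 0.00005508 W
    P_R4 = (22.01 - 0)²/15000 = 0.03229 W
    P_R5 = (22.22 - 19.94)²/360 = 0.0144 W
    P_R6 = (22.04 - 19.94)²/180 = 0.02459 W
    P_R7 = (22.01 - 19.94)²/18000 = 0.0002379 W
    P_R8 = (0 - 19.94)²/1100 = 0.3615 W
  P_total = P_R1 + P_R2 + P_R3 + P_R4 + P_R5 + P_R6 + P_R7 + P_R8 = 0.4703 W

Final answers:
1. V_3 = 22.01 V
2. I_R8 = 0.01813 A
3. P_R1 = 0.03494 W
4. P_total = 0.4703 W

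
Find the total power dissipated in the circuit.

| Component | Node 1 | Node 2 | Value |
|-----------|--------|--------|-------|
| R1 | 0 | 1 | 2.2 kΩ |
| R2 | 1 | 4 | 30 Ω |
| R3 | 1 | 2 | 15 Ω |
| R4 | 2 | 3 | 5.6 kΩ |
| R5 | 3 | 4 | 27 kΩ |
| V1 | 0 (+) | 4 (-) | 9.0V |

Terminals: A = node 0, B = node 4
Nodal analysis, taking node 4 as the 0 V reference.
Source V1 fixes V_0 = 9 V.
KCL at each unknown node (sum of currents leaving = 0; resistances in Ω):
  Node 1: (V_1 - 9)/2200 + (V_1 - 0)/30 + (V_1 - V_2)/15 = 0
  Node 2: (V_2 - V_1)/15 + (V_2 - V_3)/5600 = 0
  Node 3: (V_3 - V_2)/5600 + (V_3 - 0)/27000 = 0
Collecting terms (coefficients in siemens):
  0.1005·V_1 - 0.06667·V_2 = 0.004091
  0.06685·V_2 - 0.06667·V_1 - 0.0001786·V_3 = 0
  0.0002156·V_3 - 0.0001786·V_2 = 0
Solving these 3 simultaneous equations (Gaussian elimination) gives:
  V_1 = 0.121 V, V_2 = 0.1209 V, V_3 = 0.1001 V
Power in each resistor, P = (ΔV)²/R:
  P_R1 = (9 - 0.121)²/2200 = 0.03584 W
  P_R2 = (0.121 - 0)²/30 = 0.0004878 W
  P_R3 = (0.121 - 0.1209)²/15 = 0.0000000002063 W
  P_R4 = (0.1209 - 0.1001)²/5600 = 0.00000007703 W
  P_R5 = (0.1001 - 0)²/27000 = 0.0000003714 W
P_total = P_R1 + P_R2 + P_R3 + P_R4 + P_R5 = 0.03632 W

Final answer: 0.03632 W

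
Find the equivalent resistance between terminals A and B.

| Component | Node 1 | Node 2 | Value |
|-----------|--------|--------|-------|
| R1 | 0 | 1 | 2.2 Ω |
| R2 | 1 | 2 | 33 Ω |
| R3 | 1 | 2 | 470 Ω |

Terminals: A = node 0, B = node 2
Reduce the network between node 0 (A) and node 2 (B) by series/parallel combination:
  Rp1 = R2 ‖ R3 (parallel, both between nodes 1 and 2) = 1/(1/33 + 1/470) = 30.83 Ω
  Rs1 = R1 + Rp1 (series, joined only at node 1) = 2.2 + 30.83 = 33.03 Ω
R_eq = 33.03 Ω

Final answer: 33.03 Ω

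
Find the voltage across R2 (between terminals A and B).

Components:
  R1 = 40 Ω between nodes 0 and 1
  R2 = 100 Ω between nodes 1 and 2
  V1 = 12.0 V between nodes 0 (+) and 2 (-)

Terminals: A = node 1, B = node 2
R1 and R2 are in series across V1 (node 0 → node 1 → node 2), and the output A–B is taken across R2, so this is a voltage divider.
Series current: I = V1/(R1 + R2) = 12/(40 + 100) = 12/140 = 0.08571 A
V_R2 = I × R2 = V1 × R2/(R1 + R2) = 12 × 100/140 = 8.571 V

Final answer: 8.571 V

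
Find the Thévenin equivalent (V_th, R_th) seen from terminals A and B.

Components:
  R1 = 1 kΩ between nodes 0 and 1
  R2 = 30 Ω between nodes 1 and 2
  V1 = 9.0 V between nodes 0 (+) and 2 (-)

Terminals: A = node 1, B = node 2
Step 1 — V_th is the open-circuit voltage V_A - V_B (nothing connected across the terminals).
Nodal analysis, taking node 2 as the 0 V reference.
Source V1 fixes V_0 = 9 V.
KCL at each unknown node (sum of currents leaving = 0; resistances in Ω):
  Node 1: (V_1 - 9)/1000 + (V_1 - 0)/30 = 0
Collecting terms: 0.03433 × V_1 = 0.009  =>  V_1 = 0.2621 V
V_th = V_1 - V_2 = 0.2621 - 0 = 0.2621 V
Step 2 — R_th: zero the source — replace V1 by a short circuit (node 2 merges into node 0) — and find the resistance seen between A (node 1) and B (node 0).
Reduce the network between node 1 (A) and node 0 (B) by series/parallel combination:
  Rp1 = R1 ‖ R2 (parallel, both between nodes 0 and 1) = 1/(1/1000 + 1/30) = 29.13 Ω
R_th = 29.13 Ω

Final answer: V_th = 0.2621 V, R_th = 29.13 Ω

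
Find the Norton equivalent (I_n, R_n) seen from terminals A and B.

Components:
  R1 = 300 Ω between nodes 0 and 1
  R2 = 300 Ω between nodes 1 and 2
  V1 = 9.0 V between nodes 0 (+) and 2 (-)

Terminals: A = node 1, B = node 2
Find the Thévenin equivalent first; then I_n = V_th/R_th and R_n = R_th.
Step 1 — V_th is the open-circuit voltage V_A - V_B (nothing connected across the terminals).
Nodal analysis, taking node 2 as the 0 V reference.
Source V1 fixes V_0 = 9 V.
KCL at each unknown node (sum of currents leaving = 0; resistances in Ω):
  Node 1: (V_1 - 9)/300 + (V_1 - 0)/300 = 0
Collecting terms: 0.006667 × V_1 = 0.03  =>  V_1 = 4.5 V
V_th = V_1 - V_2 = 4.5 - 0 = 4.5 V
Step 2 — R_th: zero the source — replace V1 by a short circuit (node 2 merges into node 0) — and find the resistance seen between A (node 1) and B (node 0).
Reduce the network between node 1 (A) and node 0 (B) by series/parallel combination:
  Rp1 = R1 ‖ R2 (parallel, both between nodes 0 and 1) = 1/(1/300 + 1/300) = 150 Ω
R_th = 150 Ω
I_n = V_th/R_th = 4.5/150 = 0.03 A, and R_n = R_th = 150 Ω

Final answer: I_n = 0.03 A, R_n = 150 Ω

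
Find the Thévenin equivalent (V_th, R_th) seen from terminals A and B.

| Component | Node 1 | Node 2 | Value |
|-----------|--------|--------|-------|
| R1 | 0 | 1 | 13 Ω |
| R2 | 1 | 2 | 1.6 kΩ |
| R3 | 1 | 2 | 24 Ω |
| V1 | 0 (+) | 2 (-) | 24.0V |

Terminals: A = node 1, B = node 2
Step 1 — V_th is the open-circuit voltage V_A - V_B (nothing connected across the terminals).
Nodal analysis, taking node 2 as the 0 V reference.
Source V1 fixes V_0 = 24 V.
KCL at each unknown node (sum of currents leaving = 0; resistances in Ω):
  Node 1: (V_1 - 24)/13 + (V_1 - 0)/1600 + (V_1 - 0)/24 = 0
Collecting terms: 0.1192 × V_1 = 1.846  =>  V_1 = 15.49 V
V_th = V_1 - V_2 = 15.49 - 0 = 15.49 V
Step 2 — R_th: zero the source — replace V1 by a short circuit (node 2 merges into node 0) — and find the resistance seen between A (node 1) and B (node 0).
Reduce the network between node 1 (A) and node 0 (B) by series/parallel combination:
  Rp1 = R1 ‖ R2 ‖ R3 (parallel, all between nodes 0 and 1) = 1/(1/13 + 1/1600 + 1/24) = 8.388 Ω
R_th = 8.388 Ω

Final answer: V_th = 15.49 V, R_th = 8.388 Ω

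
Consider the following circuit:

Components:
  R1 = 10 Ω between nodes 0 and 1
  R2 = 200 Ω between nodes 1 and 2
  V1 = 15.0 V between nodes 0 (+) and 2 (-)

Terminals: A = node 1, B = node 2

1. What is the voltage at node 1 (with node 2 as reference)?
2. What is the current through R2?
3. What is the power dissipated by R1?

Nodal analysis, taking node 2 as the 0 V reference.
Source V1 fixes V_0 = 15 V.
KCL at each unknown node (sum of currents leaving = 0; resistances in Ω):
  Node 1: (V_1 - 15)/10 + (V_1 - 0)/200 = 0
Collecting terms: 0.105 × V_1 = 1.5  =>  V_1 = 14.29 V
Part 1:
  Read off the nodal solution: V_1 = 14.29 V
Part 2:
  I_R2 = (V_1 - V_2)/R2 = (14.29 - 0)/200 = 0.07143 A
  Magnitude: I_R2 = 0.07143 A
Part 3:
  I_R1 = (V_0 - V_1)/R1 = (15 - 14.29)/10 = 0.07143 A
  P_R1 = I_R1² × R1 = (0.07143)² × 10 = 0.05102 W

Final answers:
1. V_1 = 14.29 V
2. I_R2 = 0.07143 A
3. P_R1 = 0.05102 W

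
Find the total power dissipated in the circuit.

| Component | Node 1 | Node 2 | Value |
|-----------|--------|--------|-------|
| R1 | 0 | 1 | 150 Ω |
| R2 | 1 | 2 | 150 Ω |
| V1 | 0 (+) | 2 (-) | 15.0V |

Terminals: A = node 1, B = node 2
Nodal analysis, taking node 2 as the 0 V reference.
Source V1 fixes V_0 = 15 V.
KCL at each unknown node (sum of currents leaving = 0; resistances in Ω):
  Node 1: (V_1 - 15)/150 + (V_1 - 0)/150 = 0
Collecting terms: 0.01333 × V_1 = 0.1  =>  V_1 = 7.5 V
Power in each resistor, P = (ΔV)²/R:
  P_R1 = (15 - 7.5)²/150 = 0.375 W
  P_R2 = (7.5 - 0)²/150 = 0.375 W
P_total = P_R1 + P_R2 = 0.75 W

Final answer: 0.75 W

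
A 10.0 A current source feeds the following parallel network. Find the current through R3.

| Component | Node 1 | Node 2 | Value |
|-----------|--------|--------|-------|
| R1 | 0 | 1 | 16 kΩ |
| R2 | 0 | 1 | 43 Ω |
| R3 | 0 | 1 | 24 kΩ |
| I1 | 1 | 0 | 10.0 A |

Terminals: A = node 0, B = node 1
All resistors sit directly between nodes 0 and 1, so they are in parallel and share one voltage V; the full source current 10 A splits among them.
1/R_par = 1/16000 + 1/43 + 1/24000 = 0.02336 S  =>  R_par = 42.81 Ω
V = I × R_par = 10 × 42.81 = 428.1 V
I_R3 = V/R3 = 428.1/24000 = 0.01784 A

Final answer: 0.01784 A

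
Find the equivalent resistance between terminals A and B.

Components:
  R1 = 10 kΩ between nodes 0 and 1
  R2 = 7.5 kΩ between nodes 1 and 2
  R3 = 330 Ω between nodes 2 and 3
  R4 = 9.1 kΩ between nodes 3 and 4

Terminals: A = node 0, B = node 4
Reduce the network between node 0 (A) and node 4 (B) by series/parallel combination:
  Rs1 = R1 + R2 (series, joined only at node 1) = 10000 + 7500 = 17500 Ω
  Rs2 = R3 + Rs1 (series, joined only at node 2) = 330 + 17500 = 17830 Ω
  Rs3 = R4 + Rs2 (series, joined only at node 3) = 9100 + 17830 = 26930 Ω
R_eq = 26.93 kΩ

Final answer: 26.93 kΩ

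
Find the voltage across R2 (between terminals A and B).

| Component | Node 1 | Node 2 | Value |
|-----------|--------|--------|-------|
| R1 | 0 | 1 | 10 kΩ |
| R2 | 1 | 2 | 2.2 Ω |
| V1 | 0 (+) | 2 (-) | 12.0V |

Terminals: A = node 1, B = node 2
R1 and R2 are in series across V1 (node 0 → node 1 → node 2), and the output A–B is taken across R2, so this is a voltage divider.
Series current: I = V1/(R1 + R2) = 12/(10000 + 2.2) = 12/10000 = 0.0012 A
V_R2 = I × R2 = V1 × R2/(R1 + R2) = 12 × 2.2/10000 = 0.002639 V

Final answer: 0.002639 V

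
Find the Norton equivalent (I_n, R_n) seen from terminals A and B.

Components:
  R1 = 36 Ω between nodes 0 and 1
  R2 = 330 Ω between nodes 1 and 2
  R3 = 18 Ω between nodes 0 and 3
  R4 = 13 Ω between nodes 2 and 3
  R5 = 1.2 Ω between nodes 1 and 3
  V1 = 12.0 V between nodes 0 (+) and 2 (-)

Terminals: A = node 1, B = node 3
Find the Thévenin equivalent first; then I_n = V_th/R_th and R_n = R_th.
Step 1 — V_th is the open-circuit voltage V_A - V_B (nothing connected across the terminals).
Nodal analysis, taking node 2 as the 0 V reference.
Source V1 fixes V_0 = 12 V.
KCL at each unknown node (sum of currents leaving = 0; resistances in Ω):
  Node 1: (V_1 - 12)/36 + (V_1 - 0)/330 + (V_1 - V_3)/1.2 = 0
  Node 3: (V_3 - 12)/18 + (V_3 - 0)/13 + (V_3 - V_1)/1.2 = 0
Collecting terms (coefficients in siemens):
  0.8641·V_1 - 0.8333·V_3 = 0.3333
  0.9658·V_3 - 0.8333·V_1 = 0.6667
Determinant D = (0.8641)(0.9658) - (-0.8333)(-0.8333) = 0.1402
V_1 = [(0.3333)(0.9658) - (-0.8333)(0.6667)]/D = 6.261 V
V_3 = [(0.8641)(0.6667) - (0.3333)(-0.8333)]/D = 6.092 V
V_th = V_1 - V_3 = 6.261 - 6.092 = 0.1685 V
Step 2 — R_th: zero the source — replace V1 by a short circuit (node 2 merges into node 0) — and find the resistance seen between A (node 1) and B (node 3).
Reduce the network between node 1 (A) and node 3 (B) by series/parallel combination:
  Rp1 = R1 ‖ R2 (parallel, both between nodes 0 and 1) = 1/(1/36 + 1/330) = 32.46 Ω
  Rp2 = R3 ‖ R4 (parallel, both between nodes 0 and 3) = 1/(1/18 + 1/13) = 7.548 Ω
  Rs1 = Rp1 + Rp2 (series, joined only at node 0) = 32.46 + 7.548 = 40.01 Ω
  Rp3 = R5 ‖ Rs1 (parallel, both between nodes 1 and 3) = 1/(1/1.2 + 1/40.01) = 1.165 Ω
R_th = 1.165 Ω
I_n = V_th/R_th = 0.1685/1.165 = 0.1447 A, and R_n = R_th = 1.165 Ω

Final answer: I_n = 0.1447 A, R_n = 1.165 Ω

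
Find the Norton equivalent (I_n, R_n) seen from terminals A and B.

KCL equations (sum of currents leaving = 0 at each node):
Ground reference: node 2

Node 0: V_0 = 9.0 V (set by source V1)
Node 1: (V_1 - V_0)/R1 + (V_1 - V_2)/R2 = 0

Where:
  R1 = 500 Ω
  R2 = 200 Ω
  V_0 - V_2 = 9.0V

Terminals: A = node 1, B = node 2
Find the Thévenin equivalent first; then I_n = V_th/R_th and R_n = R_th.
Step 1 — V_th is the open-circuit voltage V_A - V_B (nothing connected across the terminals).
Nodal analysis, taking node 2 as the 0 V reference.
Source V1 fixes V_0 = 9 V.
KCL at each unknown node (sum of currents leaving = 0; resistances in Ω):
  Node 1: (V_1 - 9)/500 + (V_1 - 0)/200 = 0
Collecting terms: 0.007 × V_1 = 0.018  =>  V_1 = 2.571 V
V_th = V_1 - V_2 = 2.571 - 0 = 2.571 V
Step 2 — R_th: zero the source — replace V1 by a short circuit (node 2 merges into node 0) — and find the resistance seen between A (node 1) and B (node 0).
Reduce the network between node 1 (A) and node 0 (B) by series/parallel combination:
  Rp1 = R1 ‖ R2 (parallel, both between nodes 0 and 1) = 1/(1/500 + 1/200) = 142.9 Ω
R_th = 142.9 Ω
I_n = V_th/R_th = 2.571/142.9 = 0.018 A, and R_n = R_th = 142.9 Ω

Final answer: I_n = 0.018 A, R_n = 142.9 Ω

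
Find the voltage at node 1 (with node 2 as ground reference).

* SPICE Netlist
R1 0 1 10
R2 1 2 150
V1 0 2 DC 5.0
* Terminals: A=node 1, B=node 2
Nodal analysis, taking node 2 as the 0 V reference.
Source V1 fixes V_0 = 5 V.
KCL at each unknown node (sum of currents leaving = 0; resistances in Ω):
  Node 1: (V_1 - 5)/10 + (V_1 - 0)/150 = 0
Collecting terms: 0.1067 × V_1 = 0.5  =>  V_1 = 4.688 V
The requested potential is V_1 = 4.688 V.

Final answer: V_1 = 4.688 V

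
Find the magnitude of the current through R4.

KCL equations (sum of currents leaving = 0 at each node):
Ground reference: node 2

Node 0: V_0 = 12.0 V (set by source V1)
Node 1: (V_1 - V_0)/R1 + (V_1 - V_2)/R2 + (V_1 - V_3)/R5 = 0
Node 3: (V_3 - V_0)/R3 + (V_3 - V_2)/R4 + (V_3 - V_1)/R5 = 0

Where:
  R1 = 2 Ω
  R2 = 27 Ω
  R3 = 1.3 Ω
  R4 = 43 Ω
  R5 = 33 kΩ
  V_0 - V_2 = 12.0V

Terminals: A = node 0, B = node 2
Nodal analysis, taking node 2 as the 0 V reference.
Source V1 fixes V_0 = 12 V.
KCL at each unknown node (sum of currents leaving = 0; resistances in Ω):
  Node 1: (V_1 - 12)/2 + (V_1 - 0)/27 + (V_1 - V_3)/33000 = 0
  Node 3: (V_3 - 12)/1.3 + (V_3 - 0)/43 + (V_3 - V_1)/33000 = 0
Collecting terms (coefficients in siemens):
  0.5371·V_1 - 0.0000303·V_3 = 6
  0.7925·V_3 - 0.0000303·V_1 = 9.231
Determinant D = (0.5371)(0.7925) - (-0.0000303)(-0.0000303) = 0.4256
V_1 = [(6)(0.7925) - (-0.0000303)(9.231)]/D = 11.17 V
V_3 = [(0.5371)(9.231) - (6)(-0.0000303)]/D = 11.65 V
I_R4 = (V_2 - V_3)/R4 = (0 - 11.65)/43 = -0.2709 A
|I_R4| = 0.2709 A

Final answer: |I_R4| = 0.2709 A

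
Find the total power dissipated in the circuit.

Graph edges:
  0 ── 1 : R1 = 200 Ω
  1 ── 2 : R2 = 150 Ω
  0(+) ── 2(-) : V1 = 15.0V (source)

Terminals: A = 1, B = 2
Nodal analysis, taking node 2 as the 0 V reference.
Source V1 fixes V_0 = 15 V.
KCL at each unknown node (sum of currents leaving = 0; resistances in Ω):
  Node 1: (V_1 - 15)/200 + (V_1 - 0)/150 = 0
Collecting terms: 0.01167 × V_1 = 0.075  =>  V_1 = 6.429 V
Power in each resistor, P = (ΔV)²/R:
  P_R1 = (15 - 6.429)²/200 = 0.3673 W
  P_R2 = (6.429 - 0)²/150 = 0.2755 W
P_total = P_R1 + P_R2 = 0.6429 W

Final answer: 0.6429 W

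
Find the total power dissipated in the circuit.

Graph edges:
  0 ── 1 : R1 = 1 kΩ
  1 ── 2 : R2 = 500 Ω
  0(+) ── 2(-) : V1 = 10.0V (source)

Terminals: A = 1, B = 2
Nodal analysis, taking node 2 as the 0 V reference.
Source V1 fixes V_0 = 10 V.
KCL at each unknown node (sum of currents leaving = 0; resistances in Ω):
  Node 1: (V_1 - 10)/1000 + (V_1 - 0)/500 = 0
Collecting terms: 0.003 × V_1 = 0.01  =>  V_1 = 3.333 V
Power in each resistor, P = (ΔV)²/R:
  P_R1 = (10 - 3.333)²/1000 = 0.04444 W
  P_R2 = (3.333 - 0)²/500 = 0.02222 W
P_total = P_R1 + P_R2 = 0.06667 W

Final answer: 0.06667 W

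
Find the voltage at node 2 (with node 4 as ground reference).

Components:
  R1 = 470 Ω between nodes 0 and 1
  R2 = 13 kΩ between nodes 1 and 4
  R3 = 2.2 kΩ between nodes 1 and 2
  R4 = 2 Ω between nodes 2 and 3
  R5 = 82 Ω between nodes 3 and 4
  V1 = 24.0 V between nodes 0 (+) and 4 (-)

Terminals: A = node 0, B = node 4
Nodal analysis, taking node 4 as the 0 V reference.
Source V1 fixes V_0 = 24 V.
KCL at each unknown node (sum of currents leaving = 0; resistances in Ω):
  Node 1: (V_1 - 24)/470 + (V_1 - 0)/13000 + (V_1 - V_2)/2200 = 0
  Node 2: (V_2 - V_1)/2200 + (V_2 - V_3)/2 = 0
  Node 3: (V_3 - V_2)/2 + (V_3 - 0)/82 = 0
Collecting terms (coefficients in siemens):
  0.002659·V_1 - 0.0004545·V_2 = 0.05106
  0.5005·V_2 - 0.0004545·V_1 - 0.5·V_3 = 0
  0.5122·V_3 - 0.5·V_2 = 0
Solving these 3 simultaneous equations (Gaussian elimination) gives:
  V_1 = 19.32 V, V_2 = 0.7107 V, V_3 = 0.6938 V
The requested potential is V_2 = 0.7107 V.

Final answer: V_2 = 0.7107 V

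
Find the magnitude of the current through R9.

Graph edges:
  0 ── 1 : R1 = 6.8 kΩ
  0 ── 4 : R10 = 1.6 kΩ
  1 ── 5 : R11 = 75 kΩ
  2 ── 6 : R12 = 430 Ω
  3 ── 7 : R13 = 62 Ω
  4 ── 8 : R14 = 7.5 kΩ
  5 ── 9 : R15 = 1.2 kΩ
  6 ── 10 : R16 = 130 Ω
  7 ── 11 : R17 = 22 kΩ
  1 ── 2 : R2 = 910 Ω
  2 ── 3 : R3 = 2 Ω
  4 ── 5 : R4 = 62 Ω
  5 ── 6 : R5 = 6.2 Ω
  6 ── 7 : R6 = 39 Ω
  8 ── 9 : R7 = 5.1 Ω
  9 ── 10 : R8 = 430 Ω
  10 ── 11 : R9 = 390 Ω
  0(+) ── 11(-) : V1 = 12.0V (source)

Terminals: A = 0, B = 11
Nodal analysis, taking node 11 as the 0 V reference.
Source V1 fixes V_0 = 12 V.
KCL at each unknown node (sum of currents leaving = 0; resistances in Ω):
  Node 1: (V_1 - 12)/6800 + (V_1 - V_2)/910 + (V_1 - V_5)/75000 = 0
  Node 2: (V_2 - V_1)/910 + (V_2 - V_3)/2 + (V_2 - V_6)/430 = 0
  Node 3: (V_3 - V_2)/2 + (V_3 - V_7)/62 = 0
  Node 4: (V_4 - V_5)/62 + (V_4 - 12)/1600 + (V_4 - V_8)/7500 = 0
  Node 5: (V_5 - V_4)/62 + (V_5 - V_6)/6.2 + (V_5 - V_1)/75000 + (V_5 - V_9)/1200 = 0
  Node 6: (V_6 - V_5)/6.2 + (V_6 - V_7)/39 + (V_6 - V_2)/430 + (V_6 - V_10)/130 = 0
  Node 7: (V_7 - V_6)/39 + (V_7 - V_3)/62 + (V_7 - 0)/22000 = 0
  Node 8: (V_8 - V_9)/5.1 + (V_8 - V_4)/7500 = 0
  Node 9: (V_9 - V_8)/5.1 + (V_9 - V_10)/430 + (V_9 - V_5)/1200 = 0
  Node 10: (V_10 - V_9)/430 + (V_10 - 0)/390 + (V_10 - V_6)/130 = 0
Collecting terms (coefficients in siemens):
  0.001259·V_1 - 0.001099·V_2 - 0.00001333·V_5 = 0.001765
  0.5034·V_2 - 0.001099·V_1 - 0.5·V_3 - 0.002326·V_6 = 0
  0.5161·V_3 - 0.5·V_2 - 0.01613·V_7 = 0
  0.01689·V_4 - 0.01613·V_5 - 0.0001333·V_8 = 0.0075
  0.1783·V_5 - 0.00001333·V_1 - 0.01613·V_4 - 0.1613·V_6 - 0.0008333·V_9 = 0
  0.1969·V_6 - 0.002326·V_2 - 0.1613·V_5 - 0.02564·V_7 - 0.007692·V_10 = 0
  0.04182·V_7 - 0.01613·V_3 - 0.02564·V_6 = 0
  0.1962·V_8 - 0.0001333·V_4 - 0.1961·V_9 = 0
  0.1992·V_9 - 0.0008333·V_5 - 0.1961·V_8 - 0.002326·V_10 = 0
  0.01258·V_10 - 0.007692·V_6 - 0.002326·V_9 = 0
Solving these 10 simultaneous equations (Gaussian elimination) gives:
  V_1 = 4.296 V, V_2 = 3.278 V, V_3 = 3.276 V, V_4 = 3.54 V
  V_5 = 3.219 V, V_6 = 3.19 V, V_7 = 3.22 V, V_8 = 2.687 V
  V_9 = 2.687 V, V_10 = 2.447 V
I_R9 = (V_10 - V_11)/R9 = (2.447 - 0)/390 = 0.006274 A
|I_R9| = 0.006274 A

Final answer: |I_R9| = 0.006274 A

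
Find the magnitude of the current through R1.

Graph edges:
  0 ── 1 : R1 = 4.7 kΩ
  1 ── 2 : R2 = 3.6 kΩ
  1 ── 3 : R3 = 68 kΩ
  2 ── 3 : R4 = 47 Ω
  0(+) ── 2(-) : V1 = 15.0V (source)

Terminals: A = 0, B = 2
Nodal analysis, taking node 2 as the 0 V reference.
Source V1 fixes V_0 = 15 V.
KCL at each unknown node (sum of currents leaving = 0; resistances in Ω):
  Node 1: (V_1 - 15)/4700 + (V_1 - 0)/3600 + (V_1 - V_3)/68000 = 0
  Node 3: (V_3 - V_1)/68000 + (V_3 - 0)/47 = 0
Collecting terms (coefficients in siemens):
  0.0005052·V_1 - 0.00001471·V_3 = 0.003191
  0.02129·V_3 - 0.00001471·V_1 = 0
Determinant D = (0.0005052)(0.02129) - (-0.00001471)(-0.00001471) = 0.00001076
V_1 = [(0.003191)(0.02129) - (-0.00001471)(0)]/D = 6.317 V
V_3 = [(0.0005052)(0) - (0.003191)(-0.00001471)]/D = 0.004363 V
I_R1 = (V_0 - V_1)/R1 = (15 - 6.317)/4700 = 0.001847 A
|I_R1| = 0.001847 A

Final answer: |I_R1| = 0.001847 A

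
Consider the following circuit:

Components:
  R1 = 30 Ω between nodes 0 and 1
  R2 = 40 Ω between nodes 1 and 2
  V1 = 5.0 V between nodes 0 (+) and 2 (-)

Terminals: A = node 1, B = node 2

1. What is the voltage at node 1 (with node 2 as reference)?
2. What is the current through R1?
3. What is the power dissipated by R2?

Nodal analysis, taking node 2 as the 0 V reference.
Source V1 fixes V_0 = 5 V.
KCL at each unknown node (sum of currents leaving = 0; resistances in Ω):
  Node 1: (V_1 - 5)/30 + (V_1 - 0)/40 = 0
Collecting terms: 0.05833 × V_1 = 0.1667  =>  V_1 = 2.857 V
Part 1:
  Read off the nodal solution: V_1 = 2.857 V
Part 2:
  I_R1 = (V_0 - V_1)/R1 = (5 - 2.857)/30 = 0.07143 A
  Magnitude: I_R1 = 0.07143 A
Part 3:
  I_R2 = (V_1 - V_2)/R2 = (2.857 - 0)/40 = 0.07143 A
  P_R2 = I_R2² × R2 = (0.07143)² × 40 = 0.2041 W

Final answers:
1. V_1 = 2.857 V
2. I_R1 = 0.07143 A
3. P_R2 = 0.2041 W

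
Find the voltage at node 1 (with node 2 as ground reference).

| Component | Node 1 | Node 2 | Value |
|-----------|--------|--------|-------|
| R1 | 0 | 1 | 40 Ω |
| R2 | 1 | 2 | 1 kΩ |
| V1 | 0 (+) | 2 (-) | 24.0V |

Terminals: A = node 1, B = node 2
Nodal analysis, taking node 2 as the 0 V reference.
Source V1 fixes V_0 = 24 V.
KCL at each unknown node (sum of currents leaving = 0; resistances in Ω):
  Node 1: (V_1 - 24)/40 + (V_1 - 0)/1000 = 0
Collecting terms: 0.026 × V_1 = 0.6  =>  V_1 = 23.08 V
The requested potential is V_1 = 23.08 V.

Final answer: V_1 = 23.08 V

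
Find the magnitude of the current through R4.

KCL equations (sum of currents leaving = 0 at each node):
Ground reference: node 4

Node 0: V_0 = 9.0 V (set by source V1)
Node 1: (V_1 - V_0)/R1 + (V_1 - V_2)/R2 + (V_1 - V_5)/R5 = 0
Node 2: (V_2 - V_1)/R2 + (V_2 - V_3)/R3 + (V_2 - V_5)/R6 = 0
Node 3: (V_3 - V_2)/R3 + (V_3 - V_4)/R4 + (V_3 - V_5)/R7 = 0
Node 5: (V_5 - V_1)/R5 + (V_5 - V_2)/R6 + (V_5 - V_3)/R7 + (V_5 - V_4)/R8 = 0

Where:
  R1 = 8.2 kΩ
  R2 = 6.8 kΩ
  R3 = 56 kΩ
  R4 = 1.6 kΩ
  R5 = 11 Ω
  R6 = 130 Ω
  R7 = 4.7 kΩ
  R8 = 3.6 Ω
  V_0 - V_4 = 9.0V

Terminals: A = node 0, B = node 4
Nodal analysis, taking node 4 as the 0 V reference.
Source V1 fixes V_0 = 9 V.
KCL at each unknown node (sum of currents leaving = 0; resistances in Ω):
  Node 1: (V_1 - 9)/8200 + (V_1 - V_2)/6800 + (V_1 - V_5)/11 = 0
  Node 2: (V_2 - V_1)/6800 + (V_2 - V_3)/56000 + (V_2 - V_5)/130 = 0
  Node 3: (V_3 - V_2)/56000 + (V_3 - 0)/1600 + (V_3 - V_5)/4700 = 0
  Node 5: (V_5 - V_1)/11 + (V_5 - V_2)/130 + (V_5 - V_3)/4700 + (V_5 - 0)/3.6 = 0
Collecting terms (coefficients in siemens):
  0.09118·V_1 - 0.0001471·V_2 - 0.09091·V_5 = 0.001098
  0.007857·V_2 - 0.0001471·V_1 - 0.00001786·V_3 - 0.007692·V_5 = 0
  0.0008556·V_3 - 0.00001786·V_2 - 0.0002128·V_5 = 0
  0.3766·V_5 - 0.09091·V_1 - 0.007692·V_2 - 0.0002128·V_3 = 0
Solving these 4 simultaneous equations (Gaussian elimination) gives:
  V_1 = 0.01597 V, V_2 = 0.00416 V, V_3 = 0.001067 V, V_5 = 0.003942 V
I_R4 = (V_3 - V_4)/R4 = (0.001067 - 0)/1600 = 0.0000006669 A
|I_R4| = 0.0000006669 A

Final answer: |I_R4| = 6.669e-07 A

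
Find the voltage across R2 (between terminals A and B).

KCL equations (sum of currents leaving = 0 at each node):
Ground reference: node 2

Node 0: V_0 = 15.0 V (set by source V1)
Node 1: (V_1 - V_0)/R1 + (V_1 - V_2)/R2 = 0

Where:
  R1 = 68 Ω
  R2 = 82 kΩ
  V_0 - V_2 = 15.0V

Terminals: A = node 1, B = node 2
R1 and R2 are in series across V1 (node 0 → node 1 → node 2), and the output A–B is taken across R2, so this is a voltage divider.
Series current: I = V1/(R1 + R2) = 15/(68 + 82000) = 15/82070 = 0.0001828 A
V_R2 = I × R2 = V1 × R2/(R1 + R2) = 15 × 82000/82070 = 14.99 V

Final answer: 14.99 V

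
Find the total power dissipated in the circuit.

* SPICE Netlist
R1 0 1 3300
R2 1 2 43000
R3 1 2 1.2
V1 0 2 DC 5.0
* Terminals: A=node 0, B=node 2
Nodal analysis, taking node 2 as the 0 V reference.
Source V1 fixes V_0 = 5 V.
KCL at each unknown node (sum of currents leaving = 0; resistances in Ω):
  Node 1: (V_1 - 5)/3300 + (V_1 - 0)/43000 + (V_1 - 0)/1.2 = 0
Collecting terms: 0.8337 × V_1 = 0.001515  =>  V_1 = 0.001817 V
Power in each resistor, P = (ΔV)²/R:
  P_R1 = (5 - 0.001817)²/3300 = 0.00757 W
  P_R2 = (0.001817 - 0)²/43000 = 0.00000000007682 W
  P_R3 = (0.001817 - 0)²/1.2 = 0.000002753 W
P_total = P_R1 + P_R2 + P_R3 = 0.007573 W

Final answer: 0.007573 W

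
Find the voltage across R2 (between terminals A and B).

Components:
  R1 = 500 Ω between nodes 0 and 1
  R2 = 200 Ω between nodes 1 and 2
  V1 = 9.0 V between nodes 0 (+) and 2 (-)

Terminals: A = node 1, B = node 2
R1 and R2 are in series across V1 (node 0 → node 1 → node 2), and the output A–B is taken across R2, so this is a voltage divider.
Series current: I = V1/(R1 + R2) = 9/(500 + 200) = 9/700 = 0.01286 A
V_R2 = I × R2 = V1 × R2/(R1 + R2) = 9 × 200/700 = 2.571 V

Final answer: 2.571 V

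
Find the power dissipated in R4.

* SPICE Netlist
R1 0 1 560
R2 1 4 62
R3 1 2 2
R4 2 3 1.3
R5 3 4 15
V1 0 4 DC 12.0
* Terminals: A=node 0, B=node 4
Nodal analysis, taking node 4 as the 0 V reference.
Source V1 fixes V_0 = 12 V.
KCL at each unknown node (sum of currents leaving = 0; resistances in Ω):
  Node 1: (V_1 - 12)/560 + (V_1 - 0)/62 + (V_1 - V_2)/2 = 0
  Node 2: (V_2 - V_1)/2 + (V_2 - V_3)/1.3 = 0
  Node 3: (V_3 - V_2)/1.3 + (V_3 - 0)/15 = 0
Collecting terms (coefficients in siemens):
  0.5179·V_1 - 0.5·V_2 = 0.02143
  1.269·V_2 - 0.5·V_1 - 0.7692·V_3 = 0
  0.8359·V_3 - 0.7692·V_2 = 0
Solving these 3 simultaneous equations (Gaussian elimination) gives:
  V_1 = 0.2953 V, V_2 = 0.263 V, V_3 = 0.2421 V
I_R4 = (V_2 - V_3)/R4 = (0.263 - 0.2421)/1.3 = 0.01614 A
P_R4 = I_R4² × R4 = (0.01614)² × 1.3 = 0.0003386 W

Final answer: 0.0003386 W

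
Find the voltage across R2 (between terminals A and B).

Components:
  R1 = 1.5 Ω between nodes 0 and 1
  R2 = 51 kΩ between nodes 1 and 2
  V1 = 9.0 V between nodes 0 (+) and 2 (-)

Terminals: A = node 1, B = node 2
R1 and R2 are in series across V1 (node 0 → node 1 → node 2), and the output A–B is taken across R2, so this is a voltage divider.
Series current: I = V1/(R1 + R2) = 9/(1.5 + 51000) = 9/51000 = 0.0001765 A
V_R2 = I × R2 = V1 × R2/(R1 + R2) = 9 × 51000/51000 = 9 V

Final answer: 9 V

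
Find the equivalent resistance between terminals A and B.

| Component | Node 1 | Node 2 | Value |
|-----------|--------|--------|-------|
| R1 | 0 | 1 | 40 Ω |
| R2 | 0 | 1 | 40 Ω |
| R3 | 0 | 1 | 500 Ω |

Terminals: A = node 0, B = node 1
Reduce the network between node 0 (A) and node 1 (B) by series/parallel combination:
  Rp1 = R1 ‖ R2 ‖ R3 (parallel, all between nodes 0 and 1) = 1/(1/40 + 1/40 + 1/500) = 19.23 Ω
R_eq = 19.23 Ω

Final answer: 19.23 Ω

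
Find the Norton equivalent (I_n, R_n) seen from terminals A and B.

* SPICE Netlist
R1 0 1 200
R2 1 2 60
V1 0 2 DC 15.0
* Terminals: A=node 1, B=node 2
Find the Thévenin equivalent first; then I_n = V_th/R_th and R_n = R_th.
Step 1 — V_th is the open-circuit voltage V_A - V_B (nothing connected across the terminals).
Nodal analysis, taking node 2 as the 0 V reference.
Source V1 fixes V_0 = 15 V.
KCL at each unknown node (sum of currents leaving = 0; resistances in Ω):
  Node 1: (V_1 - 15)/200 + (V_1 - 0)/60 = 0
Collecting terms: 0.02167 × V_1 = 0.075  =>  V_1 = 3.462 V
V_th = V_1 - V_2 = 3.462 - 0 = 3.462 V
Step 2 — R_th: zero the source — replace V1 by a short circuit (node 2 merges into node 0) — and find the resistance seen between A (node 1) and B (node 0).
Reduce the network between node 1 (A) and node 0 (B) by series/parallel combination:
  Rp1 = R1 ‖ R2 (parallel, both between nodes 0 and 1) = 1/(1/200 + 1/60) = 46.15 Ω
R_th = 46.15 Ω
I_n = V_th/R_th = 3.462/46.15 = 0.075 A, and R_n = R_th = 46.15 Ω

Final answer: I_n = 0.075 A, R_n = 46.15 Ω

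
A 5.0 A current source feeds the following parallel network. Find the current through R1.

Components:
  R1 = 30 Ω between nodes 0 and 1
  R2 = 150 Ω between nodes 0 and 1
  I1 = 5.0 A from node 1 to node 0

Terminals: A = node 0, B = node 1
All resistors sit directly between nodes 0 and 1, so they are in parallel and share one voltage V; the full source current 5 A splits among them.
1/R_par = 1/30 + 1/150 = 0.04 S  =>  R_par = 25 Ω
V = I × R_par = 5 × 25 = 125 V
I_R1 = V/R1 = 125/30 = 4.167 A

Final answer: 4.167 A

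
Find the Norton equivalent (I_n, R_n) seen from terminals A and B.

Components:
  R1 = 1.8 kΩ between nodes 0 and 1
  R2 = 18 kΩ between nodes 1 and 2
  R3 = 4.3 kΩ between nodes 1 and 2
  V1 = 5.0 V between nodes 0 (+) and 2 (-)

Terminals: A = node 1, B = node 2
Find the Thévenin equivalent first; then I_n = V_th/R_th and R_n = R_th.
Step 1 — V_th is the open-circuit voltage V_A - V_B (nothing connected across the terminals).
Nodal analysis, taking node 2 as the 0 V reference.
Source V1 fixes V_0 = 5 V.
KCL at each unknown node (sum of currents leaving = 0; resistances in Ω):
  Node 1: (V_1 - 5)/1800 + (V_1 - 0)/18000 + (V_1 - 0)/4300 = 0
Collecting terms: 0.0008437 × V_1 = 0.002778  =>  V_1 = 3.292 V
V_th = V_1 - V_2 = 3.292 - 0 = 3.292 V
Step 2 — R_th: zero the source — replace V1 by a short circuit (node 2 merges into node 0) — and find the resistance seen between A (node 1) and B (node 0).
Reduce the network between node 1 (A) and node 0 (B) by series/parallel combination:
  Rp1 = R1 ‖ R2 ‖ R3 (parallel, all between nodes 0 and 1) = 1/(1/1800 + 1/18000 + 1/4300) = 1185 Ω
R_th = 1.185 kΩ
I_n = V_th/R_th = 3.292/1185 = 0.002778 A, and R_n = R_th = 1.185 kΩ

Final answer: I_n = 0.002778 A, R_n = 1.185 kΩ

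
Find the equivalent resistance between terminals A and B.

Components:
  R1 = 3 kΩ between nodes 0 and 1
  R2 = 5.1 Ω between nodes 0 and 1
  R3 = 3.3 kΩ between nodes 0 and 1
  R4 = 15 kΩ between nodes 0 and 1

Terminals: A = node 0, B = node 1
Reduce the network between node 0 (A) and node 1 (B) by series/parallel combination:
  Rp1 = R1 ‖ R2 ‖ R3 ‖ R4 (parallel, all between nodes 0 and 1) = 1/(1/3000 + 1/5.1 + 1/3300 + 1/15000) = 5.082 Ω
R_eq = 5.082 Ω

Final answer: 5.082 Ω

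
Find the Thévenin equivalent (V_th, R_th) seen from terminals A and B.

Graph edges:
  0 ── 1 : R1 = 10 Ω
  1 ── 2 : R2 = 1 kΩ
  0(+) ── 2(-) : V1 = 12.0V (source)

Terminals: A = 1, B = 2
Step 1 — V_th is the open-circuit voltage V_A - V_B (nothing connected across the terminals).
Nodal analysis, taking node 2 as the 0 V reference.
Source V1 fixes V_0 = 12 V.
KCL at each unknown node (sum of currents leaving = 0; resistances in Ω):
  Node 1: (V_1 - 12)/10 + (V_1 - 0)/1000 = 0
Collecting terms: 0.101 × V_1 = 1.2  =>  V_1 = 11.88 V
V_th = V_1 - V_2 = 11.88 - 0 = 11.88 V
Step 2 — R_th: zero the source — replace V1 by a short circuit (node 2 merges into node 0) — and find the resistance seen between A (node 1) and B (node 0).
Reduce the network between node 1 (A) and node 0 (B) by series/parallel combination:
  Rp1 = R1 ‖ R2 (parallel, both between nodes 0 and 1) = 1/(1/10 + 1/1000) = 9.901 Ω
R_th = 9.901 Ω

Final answer: V_th = 11.88 V, R_th = 9.901 Ω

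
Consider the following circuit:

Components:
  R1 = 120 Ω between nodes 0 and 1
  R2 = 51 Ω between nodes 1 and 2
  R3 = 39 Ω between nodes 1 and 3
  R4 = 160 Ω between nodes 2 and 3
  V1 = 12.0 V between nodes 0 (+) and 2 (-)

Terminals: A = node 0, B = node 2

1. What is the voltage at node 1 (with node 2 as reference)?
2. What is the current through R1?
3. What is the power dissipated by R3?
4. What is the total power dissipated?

Nodal analysis, taking node 2 as the 0 V reference.
Source V1 fixes V_0 = 12 V.
KCL at each unknown node (sum of currents leaving = 0; resistances in Ω):
  Node 1: (V_1 - 12)/120 + (V_1 - 0)/51 + (V_1 - V_3)/39 = 0
  Node 3: (V_3 - V_1)/39 + (V_3 - 0)/160 = 0
Collecting terms (coefficients in siemens):
  0.05358·V_1 - 0.02564·V_3 = 0.1
  0.03189·V_3 - 0.02564·V_1 = 0
Determinant D = (0.05358)(0.03189) - (-0.02564)(-0.02564) = 0.001051
V_1 = [(0.1)(0.03189) - (-0.02564)(0)]/D = 3.033 V
V_3 = [(0.05358)(0) - (0.1)(-0.02564)]/D = 2.439 V
Part 1:
  Read off the nodal solution: V_1 = 3.033 V
Part 2:
  I_R1 = (V_0 - V_1)/R1 = (12 - 3.033)/120 = 0.07472 A
  Magnitude: I_R1 = 0.07472 A
Part 3:
  I_R3 = (V_1 - V_3)/R3 = (3.033 - 2.439)/39 = 0.01524 A
  P_R3 = I_R3² × R3 = (0.01524)² × 39 = 0.009062 W
Part 4:
  Power in each resistor, P = (ΔV)²/R:
    P_R1 = (12 - 3.033)²/120 = 0.67 W
    P_R2 = (3.033 - 0)²/51 = 0.1804 W
    P_R3 = (3.033 - 2.439)²/39 = 0.009062 W
    P_R4 = (0 - 2.439)²/160 = 0.03718 W
  P_total = P_R1 + P_R2 + P_R3 + P_R4 = 0.8967 W

Final answers:
1. V_1 = 3.033 V
2. I_R1 = 0.07472 A
3. P_R3 = 0.009062 W
4. P_total = 0.8967 W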